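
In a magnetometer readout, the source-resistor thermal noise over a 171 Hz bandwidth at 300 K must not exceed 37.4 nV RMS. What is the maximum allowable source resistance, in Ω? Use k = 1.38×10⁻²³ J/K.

494 Ω

Johnson–Nyquist: V_n = √(4kTRB) ⇒ R = V_n² / (4kTB)
4kTB = 4 × 1.38×10⁻²³ × 300 × 1.71×10² = 2.83×10⁻¹⁸
R = (3.74×10⁻⁸)² / 2.83×10⁻¹⁸ = 4.94×10² Ω = 494 Ω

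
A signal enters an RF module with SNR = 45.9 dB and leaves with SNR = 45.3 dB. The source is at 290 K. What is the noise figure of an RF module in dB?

0.6 dB

NF (dB) = SNR_in(dB) − SNR_out(dB) when the source is at T₀
NF = 45.9 − 45.3 = 0.6 dB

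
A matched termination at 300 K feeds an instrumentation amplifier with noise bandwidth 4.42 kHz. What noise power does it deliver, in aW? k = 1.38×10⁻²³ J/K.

P_n = kTB = 1.38×10⁻²³ × 300 × 4.42×10³ = 1.83×10⁻¹⁷ W = 18.3 aW

18.3 aW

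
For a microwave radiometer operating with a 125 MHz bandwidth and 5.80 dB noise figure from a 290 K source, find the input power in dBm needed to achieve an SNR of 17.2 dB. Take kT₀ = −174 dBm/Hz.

Sensitivity = −174 + 10 log₁₀(B) + NF + SNR_min
= −174 + 80.97 + 5.80 + 17.2
= −70.03 dBm → −70.0 dBm

−70.0 dBm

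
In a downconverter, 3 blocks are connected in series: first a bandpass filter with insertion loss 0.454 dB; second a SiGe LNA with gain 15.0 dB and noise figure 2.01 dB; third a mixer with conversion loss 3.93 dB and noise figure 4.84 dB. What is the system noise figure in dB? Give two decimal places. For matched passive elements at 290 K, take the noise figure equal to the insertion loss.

2.64 dB

Convert to linear (a loss of L dB is a gain of −L dB): F_i = 10^(NF_i/10), G_i = 10^(G_i,dB/10)
  Stage 1: F_1 = 10^(0.454/10) = 1.110, G_1 = 10^(−0.454/10) = 0.9007
  Stage 2: F_2 = 10^(2.01/10) = 1.589, G_2 = 10^(15.0/10) = 31.62
  Stage 3: F_3 = 10^(4.84/10) = 3.048, G_3 = 10^(−3.93/10) = 0.4046
Friis cascade:
  F = 1.110 + (1.589 − 1)/0.9007 + (3.048 − 1)/28.48 = 1.835
NF = 10 log₁₀(1.835) = 2.64 dB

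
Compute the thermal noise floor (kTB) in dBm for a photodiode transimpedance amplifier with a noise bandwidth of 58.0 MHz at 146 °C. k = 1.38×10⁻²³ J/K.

T = 146 °C + 273.15 = 419.15 K
P_n = kTB = 1.38×10⁻²³ × 419.15 × 5.80×10⁷ = 3.35×10⁻¹³ W
In dBm: 10 log₁₀(3.35×10⁻¹³ / 10⁻³) = −94.7 dBm

−94.7 dBm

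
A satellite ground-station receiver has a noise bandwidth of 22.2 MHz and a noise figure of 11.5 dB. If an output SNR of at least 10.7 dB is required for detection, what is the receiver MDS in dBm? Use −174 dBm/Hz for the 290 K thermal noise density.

Sensitivity = −174 + 10 log₁₀(B) + NF + SNR_min
= −174 + 73.46 + 11.5 + 10.7
= −78.34 dBm → −78.3 dBm

−78.3 dBm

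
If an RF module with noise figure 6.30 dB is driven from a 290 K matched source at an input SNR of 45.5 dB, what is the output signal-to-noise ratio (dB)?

By definition F = SNR_in/SNR_out, so in dB: SNR_out = SNR_in − NF
SNR_out = 45.5 − 6.30 = 39.20 dB

39.20 dB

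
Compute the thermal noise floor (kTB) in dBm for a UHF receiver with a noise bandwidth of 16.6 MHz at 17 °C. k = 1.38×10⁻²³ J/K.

T = 17 °C + 273.15 = 290.15 K
P_n = kTB = 1.38×10⁻²³ × 290.15 × 1.66×10⁷ = 6.65×10⁻¹⁴ W
In dBm: 10 log₁₀(6.65×10⁻¹⁴ / 10⁻³) = −101.8 dBm

−101.8 dBm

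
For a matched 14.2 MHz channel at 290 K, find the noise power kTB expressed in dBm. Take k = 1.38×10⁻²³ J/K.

P_n = kTB = 1.38×10⁻²³ × 290 × 1.42×10⁷ = 5.68×10⁻¹⁴ W
In dBm: 10 log₁₀(5.68×10⁻¹⁴ / 10⁻³) = −102.5 dBm

−102.5 dBm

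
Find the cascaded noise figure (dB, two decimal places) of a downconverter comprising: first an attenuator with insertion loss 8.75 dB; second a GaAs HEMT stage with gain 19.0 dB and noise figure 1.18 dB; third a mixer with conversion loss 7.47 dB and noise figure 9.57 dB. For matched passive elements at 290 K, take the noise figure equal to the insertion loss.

Convert to linear (a loss of L dB is a gain of −L dB): F_i = 10^(NF_i/10), G_i = 10^(G_i,dB/10)
  Stage 1: F_1 = 10^(8.75/10) = 7.499, G_1 = 10^(−8.75/10) = 0.1334
  Stage 2: F_2 = 10^(1.18/10) = 1.312, G_2 = 10^(19.0/10) = 79.43
  Stage 3: F_3 = 10^(9.57/10) = 9.057, G_3 = 10^(−7.47/10) = 0.1791
Friis cascade:
  F = 7.499 + (1.312 − 1)/0.1334 + (9.057 − 1)/10.59 = 10.60
NF = 10 log₁₀(10.60) = 10.25 dB

10.25 dB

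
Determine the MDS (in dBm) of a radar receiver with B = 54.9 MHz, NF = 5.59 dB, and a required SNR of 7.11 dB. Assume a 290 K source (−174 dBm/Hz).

−83.9 dBm

Sensitivity = −174 + 10 log₁₀(B) + NF + SNR_min
= −174 + 77.4 + 5.59 + 7.11
= −83.90 dBm → −83.9 dBm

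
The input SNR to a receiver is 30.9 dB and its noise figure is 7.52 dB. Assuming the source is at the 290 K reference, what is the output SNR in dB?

23.38 dB

By definition F = SNR_in/SNR_out, so in dB: SNR_out = SNR_in − NF
SNR_out = 30.9 − 7.52 = 23.38 dB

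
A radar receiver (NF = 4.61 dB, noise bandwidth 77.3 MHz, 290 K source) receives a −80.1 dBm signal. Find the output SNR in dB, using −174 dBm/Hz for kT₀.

Noise floor: N = −174 + 10 log₁₀(B) + NF
10 log₁₀(7.73×10⁷) = 78.88 dB
N = −174 + 78.88 + 4.61 = −90.51 dBm
SNR = P_sig − N = −80.1 − (−90.51) = 10.41 dB → 10.4 dB

10.4 dB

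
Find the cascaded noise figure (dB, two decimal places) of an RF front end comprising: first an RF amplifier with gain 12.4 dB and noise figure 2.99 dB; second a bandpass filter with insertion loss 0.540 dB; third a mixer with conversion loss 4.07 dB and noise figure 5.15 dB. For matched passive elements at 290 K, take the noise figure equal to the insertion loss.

3.32 dB

Convert to linear (a loss of L dB is a gain of −L dB): F_i = 10^(NF_i/10), G_i = 10^(G_i,dB/10)
  Stage 1: F_1 = 10^(2.99/10) = 1.991, G_1 = 10^(12.4/10) = 17.38
  Stage 2: F_2 = 10^(0.540/10) = 1.132, G_2 = 10^(−0.540/10) = 0.8831
  Stage 3: F_3 = 10^(5.15/10) = 3.273, G_3 = 10^(−4.07/10) = 0.3917
Friis cascade:
  F = 1.991 + (1.132 − 1)/17.38 + (3.273 − 1)/15.35 = 2.146
NF = 10 log₁₀(2.146) = 3.32 dB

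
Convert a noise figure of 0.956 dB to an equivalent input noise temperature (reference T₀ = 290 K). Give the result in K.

71.4 K

F = 10^(0.956/10) = 1.24624
T_e = (F − 1)·T₀ = (1.24624 − 1) × 290 = 71.4 K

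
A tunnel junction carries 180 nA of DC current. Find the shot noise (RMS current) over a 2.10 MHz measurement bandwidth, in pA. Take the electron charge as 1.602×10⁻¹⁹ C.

I_n = √(2qI·B)
2qI·B = 2 × 1.602×10⁻¹⁹ × 1.80×10⁻⁷ × 2.10×10⁶ = 1.21×10⁻¹⁹ A²
I_n = √(1.21×10⁻¹⁹) = 3.48×10⁻¹⁰ A = 348 pA

348 pA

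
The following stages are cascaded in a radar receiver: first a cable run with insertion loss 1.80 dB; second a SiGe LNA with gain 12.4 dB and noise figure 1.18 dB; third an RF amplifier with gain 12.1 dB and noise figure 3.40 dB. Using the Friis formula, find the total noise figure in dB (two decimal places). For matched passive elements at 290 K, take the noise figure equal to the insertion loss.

3.20 dB

Convert to linear (a loss of L dB is a gain of −L dB): F_i = 10^(NF_i/10), G_i = 10^(G_i,dB/10)
  Stage 1: F_1 = 10^(1.80/10) = 1.514, G_1 = 10^(−1.80/10) = 0.6607
  Stage 2: F_2 = 10^(1.18/10) = 1.312, G_2 = 10^(12.4/10) = 17.38
  Stage 3: F_3 = 10^(3.40/10) = 2.188, G_3 = 10^(12.1/10) = 16.22
Friis cascade:
  F = 1.514 + (1.312 − 1)/0.6607 + (2.188 − 1)/11.48 = 2.090
NF = 10 log₁₀(2.090) = 3.20 dB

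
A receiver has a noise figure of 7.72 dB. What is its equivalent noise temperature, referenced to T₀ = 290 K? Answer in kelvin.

1426 K

F = 10^(7.72/10) = 5.91562
T_e = (F − 1)·T₀ = (5.91562 − 1) × 290 = 1426 K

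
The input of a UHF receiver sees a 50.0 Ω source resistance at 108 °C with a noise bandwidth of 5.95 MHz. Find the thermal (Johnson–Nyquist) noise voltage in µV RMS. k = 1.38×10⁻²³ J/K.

T = 108 °C + 273.15 = 381.15 K
V_n = √(4kTRB)
4kTRB = 4 × 1.38×10⁻²³ × 381.15 × 5.00×10¹ × 5.95×10⁶ = 6.26×10⁻¹² V²
V_n = √(6.26×10⁻¹²) = 2.50×10⁻⁶ V = 2.50 µV

2.50 µV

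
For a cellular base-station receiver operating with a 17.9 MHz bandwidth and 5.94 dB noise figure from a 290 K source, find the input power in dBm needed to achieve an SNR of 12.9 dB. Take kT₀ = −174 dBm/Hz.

−82.6 dBm

Sensitivity = −174 + 10 log₁₀(B) + NF + SNR_min
= −174 + 72.53 + 5.94 + 12.9
= −82.63 dBm → −82.6 dBm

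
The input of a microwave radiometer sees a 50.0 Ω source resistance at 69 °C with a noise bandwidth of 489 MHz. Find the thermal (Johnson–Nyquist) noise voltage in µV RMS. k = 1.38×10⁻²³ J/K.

21.5 µV

T = 69 °C + 273.15 = 342.15 K
V_n = √(4kTRB)
4kTRB = 4 × 1.38×10⁻²³ × 342.15 × 5.00×10¹ × 4.89×10⁸ = 4.62×10⁻¹⁰ V²
V_n = √(4.62×10⁻¹⁰) = 2.15×10⁻⁵ V = 21.5 µV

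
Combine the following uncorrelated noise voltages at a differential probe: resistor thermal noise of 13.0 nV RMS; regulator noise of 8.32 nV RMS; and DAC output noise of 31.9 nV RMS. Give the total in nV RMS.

Uncorrelated sources add in power (mean-square): V_tot = √(ΣV_i²)
V_tot = √[(1.30×10⁻⁸)² + (8.32×10⁻⁹)² + (3.19×10⁻⁸)²] = 3.54×10⁻⁸ V = 35.4 nV

35.4 nV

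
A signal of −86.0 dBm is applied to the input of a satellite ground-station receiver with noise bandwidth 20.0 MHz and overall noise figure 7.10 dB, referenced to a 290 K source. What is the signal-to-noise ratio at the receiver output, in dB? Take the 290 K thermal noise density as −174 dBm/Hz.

Noise floor: N = −174 + 10 log₁₀(B) + NF
10 log₁₀(2.00×10⁷) = 73.01 dB
N = −174 + 73.01 + 7.10 = −93.89 dBm
SNR = P_sig − N = −86.0 − (−93.89) = 7.89 dB → 7.9 dB

7.9 dB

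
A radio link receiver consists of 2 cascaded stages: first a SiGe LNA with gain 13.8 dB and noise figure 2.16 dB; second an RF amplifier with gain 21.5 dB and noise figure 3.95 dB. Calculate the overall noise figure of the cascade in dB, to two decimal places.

2.32 dB

Convert to linear (a loss of L dB is a gain of −L dB): F_i = 10^(NF_i/10), G_i = 10^(G_i,dB/10)
  Stage 1: F_1 = 10^(2.16/10) = 1.644, G_1 = 10^(13.8/10) = 23.99
  Stage 2: F_2 = 10^(3.95/10) = 2.483, G_2 = 10^(21.5/10) = 141.3
Friis cascade:
  F = 1.644 + (2.483 − 1)/23.99 = 1.706
NF = 10 log₁₀(1.706) = 2.32 dB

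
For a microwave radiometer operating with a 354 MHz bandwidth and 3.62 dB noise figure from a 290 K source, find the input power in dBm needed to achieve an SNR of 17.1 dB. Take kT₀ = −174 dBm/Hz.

Sensitivity = −174 + 10 log₁₀(B) + NF + SNR_min
= −174 + 85.49 + 3.62 + 17.1
= −67.79 dBm → −67.8 dBm

−67.8 dBm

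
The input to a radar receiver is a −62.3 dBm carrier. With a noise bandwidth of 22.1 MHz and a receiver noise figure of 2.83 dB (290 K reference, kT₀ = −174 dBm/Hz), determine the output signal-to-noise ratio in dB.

35.4 dB

Noise floor: N = −174 + 10 log₁₀(B) + NF
10 log₁₀(2.21×10⁷) = 73.44 dB
N = −174 + 73.44 + 2.83 = −97.73 dBm
SNR = P_sig − N = −62.3 − (−97.73) = 35.43 dB → 35.4 dB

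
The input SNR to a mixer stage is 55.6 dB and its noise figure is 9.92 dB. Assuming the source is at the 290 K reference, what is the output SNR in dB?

45.68 dB

By definition F = SNR_in/SNR_out, so in dB: SNR_out = SNR_in − NF
SNR_out = 55.6 − 9.92 = 45.68 dB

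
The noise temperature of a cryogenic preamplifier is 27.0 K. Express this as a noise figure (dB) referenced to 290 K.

0.387 dB

F = 1 + T_e/T₀ = 1 + 27.0/290 = 1.0931
NF = 10 log₁₀(1.0931) = 0.387 dB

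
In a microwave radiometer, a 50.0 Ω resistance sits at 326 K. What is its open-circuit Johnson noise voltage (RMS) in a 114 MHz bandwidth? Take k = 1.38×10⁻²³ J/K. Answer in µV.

10.1 µV

V_n = √(4kTRB)
4kTRB = 4 × 1.38×10⁻²³ × 326 × 5.00×10¹ × 1.14×10⁸ = 1.03×10⁻¹⁰ V²
V_n = √(1.03×10⁻¹⁰) = 1.01×10⁻⁵ V = 10.1 µV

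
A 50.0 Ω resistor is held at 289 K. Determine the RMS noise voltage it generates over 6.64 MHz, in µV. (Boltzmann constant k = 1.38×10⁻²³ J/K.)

2.30 µV

V_n = √(4kTRB)
4kTRB = 4 × 1.38×10⁻²³ × 289 × 5.00×10¹ × 6.64×10⁶ = 5.30×10⁻¹² V²
V_n = √(5.30×10⁻¹²) = 2.30×10⁻⁶ V = 2.30 µV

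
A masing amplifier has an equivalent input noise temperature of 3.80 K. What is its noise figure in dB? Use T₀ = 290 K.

F = 1 + T_e/T₀ = 1 + 3.80/290 = 1.0131
NF = 10 log₁₀(1.0131) = 0.057 dB

0.057 dB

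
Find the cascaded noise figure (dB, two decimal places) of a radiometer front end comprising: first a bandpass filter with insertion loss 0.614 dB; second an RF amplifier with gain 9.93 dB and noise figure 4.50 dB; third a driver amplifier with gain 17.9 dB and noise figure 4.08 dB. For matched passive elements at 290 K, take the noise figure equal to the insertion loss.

5.35 dB

Convert to linear (a loss of L dB is a gain of −L dB): F_i = 10^(NF_i/10), G_i = 10^(G_i,dB/10)
  Stage 1: F_1 = 10^(0.614/10) = 1.152, G_1 = 10^(−0.614/10) = 0.8682
  Stage 2: F_2 = 10^(4.50/10) = 2.818, G_2 = 10^(9.93/10) = 9.840
  Stage 3: F_3 = 10^(4.08/10) = 2.559, G_3 = 10^(17.9/10) = 61.66
Friis cascade:
  F = 1.152 + (2.818 − 1)/0.8682 + (2.559 − 1)/8.543 = 3.429
NF = 10 log₁₀(3.429) = 5.35 dB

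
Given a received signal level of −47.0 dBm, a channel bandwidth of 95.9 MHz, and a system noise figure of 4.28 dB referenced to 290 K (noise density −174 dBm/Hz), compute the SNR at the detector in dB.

Noise floor: N = −174 + 10 log₁₀(B) + NF
10 log₁₀(9.59×10⁷) = 79.82 dB
N = −174 + 79.82 + 4.28 = −89.90 dBm
SNR = P_sig − N = −47.0 − (−89.90) = 42.90 dB → 42.9 dB

42.9 dB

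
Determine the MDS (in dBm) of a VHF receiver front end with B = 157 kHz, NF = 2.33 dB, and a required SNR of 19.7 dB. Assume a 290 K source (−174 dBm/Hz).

−100.0 dBm

Sensitivity = −174 + 10 log₁₀(B) + NF + SNR_min
= −174 + 51.96 + 2.33 + 19.7
= −100.01 dBm → −100.0 dBm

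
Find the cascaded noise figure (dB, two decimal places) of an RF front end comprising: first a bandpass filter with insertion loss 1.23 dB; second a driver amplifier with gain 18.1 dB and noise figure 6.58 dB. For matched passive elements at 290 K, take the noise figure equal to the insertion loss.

Convert to linear (a loss of L dB is a gain of −L dB): F_i = 10^(NF_i/10), G_i = 10^(G_i,dB/10)
  Stage 1: F_1 = 10^(1.23/10) = 1.327, G_1 = 10^(−1.23/10) = 0.7534
  Stage 2: F_2 = 10^(6.58/10) = 4.550, G_2 = 10^(18.1/10) = 64.57
Friis cascade:
  F = 1.327 + (4.550 − 1)/0.7534 = 6.039
NF = 10 log₁₀(6.039) = 7.81 dB

7.81 dB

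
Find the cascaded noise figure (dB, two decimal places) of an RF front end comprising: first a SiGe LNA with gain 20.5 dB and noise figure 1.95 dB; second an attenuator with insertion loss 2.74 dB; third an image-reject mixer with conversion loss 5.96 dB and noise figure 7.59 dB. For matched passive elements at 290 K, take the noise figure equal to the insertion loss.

Convert to linear (a loss of L dB is a gain of −L dB): F_i = 10^(NF_i/10), G_i = 10^(G_i,dB/10)
  Stage 1: F_1 = 10^(1.95/10) = 1.567, G_1 = 10^(20.5/10) = 112.2
  Stage 2: F_2 = 10^(2.74/10) = 1.879, G_2 = 10^(−2.74/10) = 0.5321
  Stage 3: F_3 = 10^(7.59/10) = 5.741, G_3 = 10^(−5.96/10) = 0.2535
Friis cascade:
  F = 1.567 + (1.879 − 1)/112.2 + (5.741 − 1)/59.70 = 1.654
NF = 10 log₁₀(1.654) = 2.19 dB

2.19 dB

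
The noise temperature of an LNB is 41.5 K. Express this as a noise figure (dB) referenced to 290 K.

F = 1 + T_e/T₀ = 1 + 41.5/290 = 1.1431
NF = 10 log₁₀(1.1431) = 0.581 dB

0.581 dB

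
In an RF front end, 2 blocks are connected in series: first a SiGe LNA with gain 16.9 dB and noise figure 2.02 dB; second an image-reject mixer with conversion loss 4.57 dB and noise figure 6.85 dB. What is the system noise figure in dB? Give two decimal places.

2.23 dB

Convert to linear (a loss of L dB is a gain of −L dB): F_i = 10^(NF_i/10), G_i = 10^(G_i,dB/10)
  Stage 1: F_1 = 10^(2.02/10) = 1.592, G_1 = 10^(16.9/10) = 48.98
  Stage 2: F_2 = 10^(6.85/10) = 4.842, G_2 = 10^(−4.57/10) = 0.3491
Friis cascade:
  F = 1.592 + (4.842 − 1)/48.98 = 1.671
NF = 10 log₁₀(1.671) = 2.23 dB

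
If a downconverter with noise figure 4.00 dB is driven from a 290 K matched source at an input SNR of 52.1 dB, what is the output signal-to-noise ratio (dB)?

By definition F = SNR_in/SNR_out, so in dB: SNR_out = SNR_in − NF
SNR_out = 52.1 − 4.00 = 48.10 dB

48.10 dB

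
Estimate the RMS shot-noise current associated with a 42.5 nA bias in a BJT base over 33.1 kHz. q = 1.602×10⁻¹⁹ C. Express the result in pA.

21.2 pA

I_n = √(2qI·B)
2qI·B = 2 × 1.602×10⁻¹⁹ × 4.25×10⁻⁸ × 3.31×10⁴ = 4.51×10⁻²² A²
I_n = √(4.51×10⁻²²) = 2.12×10⁻¹¹ A = 21.2 pA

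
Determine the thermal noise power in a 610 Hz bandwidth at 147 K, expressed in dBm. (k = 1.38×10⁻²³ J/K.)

P_n = kTB = 1.38×10⁻²³ × 147 × 6.10×10² = 1.24×10⁻¹⁸ W
In dBm: 10 log₁₀(1.24×10⁻¹⁸ / 10⁻³) = −149.1 dBm

−149.1 dBm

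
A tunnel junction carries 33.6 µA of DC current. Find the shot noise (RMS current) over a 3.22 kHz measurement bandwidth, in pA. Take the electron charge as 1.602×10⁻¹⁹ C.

186 pA

I_n = √(2qI·B)
2qI·B = 2 × 1.602×10⁻¹⁹ × 3.36×10⁻⁵ × 3.22×10³ = 3.47×10⁻²⁰ A²
I_n = √(3.47×10⁻²⁰) = 1.86×10⁻¹⁰ A = 186 pA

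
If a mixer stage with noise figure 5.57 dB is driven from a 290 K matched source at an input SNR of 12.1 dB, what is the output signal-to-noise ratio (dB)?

6.53 dB

By definition F = SNR_in/SNR_out, so in dB: SNR_out = SNR_in − NF
SNR_out = 12.1 − 5.57 = 6.53 dB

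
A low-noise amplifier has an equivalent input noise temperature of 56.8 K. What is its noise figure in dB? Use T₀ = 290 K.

F = 1 + T_e/T₀ = 1 + 56.8/290 = 1.19586
NF = 10 log₁₀(1.19586) = 0.777 dB

0.777 dB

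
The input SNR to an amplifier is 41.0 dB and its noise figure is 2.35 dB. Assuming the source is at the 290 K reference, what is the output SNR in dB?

38.65 dB

By definition F = SNR_in/SNR_out, so in dB: SNR_out = SNR_in − NF
SNR_out = 41.0 − 2.35 = 38.65 dB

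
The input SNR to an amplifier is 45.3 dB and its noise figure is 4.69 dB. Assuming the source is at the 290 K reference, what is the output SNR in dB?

40.61 dB

By definition F = SNR_in/SNR_out, so in dB: SNR_out = SNR_in − NF
SNR_out = 45.3 − 4.69 = 40.61 dB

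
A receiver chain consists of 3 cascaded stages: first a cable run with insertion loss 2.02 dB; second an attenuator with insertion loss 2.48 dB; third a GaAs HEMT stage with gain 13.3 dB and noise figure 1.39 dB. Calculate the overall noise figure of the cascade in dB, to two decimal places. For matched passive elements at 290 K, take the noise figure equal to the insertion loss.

Convert to linear (a loss of L dB is a gain of −L dB): F_i = 10^(NF_i/10), G_i = 10^(G_i,dB/10)
  Stage 1: F_1 = 10^(2.02/10) = 1.592, G_1 = 10^(−2.02/10) = 0.6281
  Stage 2: F_2 = 10^(2.48/10) = 1.770, G_2 = 10^(−2.48/10) = 0.5649
  Stage 3: F_3 = 10^(1.39/10) = 1.377, G_3 = 10^(13.3/10) = 21.38
Friis cascade:
  F = 1.592 + (1.770 − 1)/0.6281 + (1.377 − 1)/0.3548 = 3.882
NF = 10 log₁₀(3.882) = 5.89 dB

5.89 dB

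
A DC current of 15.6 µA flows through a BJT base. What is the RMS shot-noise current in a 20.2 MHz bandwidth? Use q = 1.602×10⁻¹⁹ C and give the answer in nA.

10.0 nA

I_n = √(2qI·B)
2qI·B = 2 × 1.602×10⁻¹⁹ × 1.56×10⁻⁵ × 2.02×10⁷ = 1.01×10⁻¹⁶ A²
I_n = √(1.01×10⁻¹⁶) = 1.00×10⁻⁸ A = 10.0 nA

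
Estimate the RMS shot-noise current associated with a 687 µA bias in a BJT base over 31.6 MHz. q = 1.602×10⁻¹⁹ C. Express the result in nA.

I_n = √(2qI·B)
2qI·B = 2 × 1.602×10⁻¹⁹ × 6.87×10⁻⁴ × 3.16×10⁷ = 6.96×10⁻¹⁵ A²
I_n = √(6.96×10⁻¹⁵) = 8.34×10⁻⁸ A = 83.4 nA

83.4 nA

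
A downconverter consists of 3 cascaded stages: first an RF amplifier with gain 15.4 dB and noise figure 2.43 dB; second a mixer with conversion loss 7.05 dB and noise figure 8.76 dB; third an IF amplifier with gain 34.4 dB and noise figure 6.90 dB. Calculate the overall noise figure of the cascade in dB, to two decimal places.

3.99 dB

Convert to linear (a loss of L dB is a gain of −L dB): F_i = 10^(NF_i/10), G_i = 10^(G_i,dB/10)
  Stage 1: F_1 = 10^(2.43/10) = 1.750, G_1 = 10^(15.4/10) = 34.67
  Stage 2: F_2 = 10^(8.76/10) = 7.516, G_2 = 10^(−7.05/10) = 0.1972
  Stage 3: F_3 = 10^(6.90/10) = 4.898, G_3 = 10^(34.4/10) = 2754
Friis cascade:
  F = 1.750 + (7.516 − 1)/34.67 + (4.898 − 1)/6.839 = 2.508
NF = 10 log₁₀(2.508) = 3.99 dB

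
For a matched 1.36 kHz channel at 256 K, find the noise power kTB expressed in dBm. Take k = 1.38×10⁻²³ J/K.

P_n = kTB = 1.38×10⁻²³ × 256 × 1.36×10³ = 4.80×10⁻¹⁸ W
In dBm: 10 log₁₀(4.80×10⁻¹⁸ / 10⁻³) = −143.2 dBm

−143.2 dBm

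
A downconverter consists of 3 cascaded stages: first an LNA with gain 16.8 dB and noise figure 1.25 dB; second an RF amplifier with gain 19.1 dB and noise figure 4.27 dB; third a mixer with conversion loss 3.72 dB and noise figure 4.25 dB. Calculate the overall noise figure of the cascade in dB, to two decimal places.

Convert to linear (a loss of L dB is a gain of −L dB): F_i = 10^(NF_i/10), G_i = 10^(G_i,dB/10)
  Stage 1: F_1 = 10^(1.25/10) = 1.334, G_1 = 10^(16.8/10) = 47.86
  Stage 2: F_2 = 10^(4.27/10) = 2.673, G_2 = 10^(19.1/10) = 81.28
  Stage 3: F_3 = 10^(4.25/10) = 2.661, G_3 = 10^(−3.72/10) = 0.4246
Friis cascade:
  F = 1.334 + (2.673 − 1)/47.86 + (2.661 − 1)/3890 = 1.369
NF = 10 log₁₀(1.369) = 1.36 dB

1.36 dB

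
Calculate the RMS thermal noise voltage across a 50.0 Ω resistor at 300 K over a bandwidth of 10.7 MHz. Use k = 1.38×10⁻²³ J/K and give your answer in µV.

V_n = √(4kTRB)
4kTRB = 4 × 1.38×10⁻²³ × 300 × 5.00×10¹ × 1.07×10⁷ = 8.86×10⁻¹² V²
V_n = √(8.86×10⁻¹²) = 2.98×10⁻⁶ V = 2.98 µV

2.98 µV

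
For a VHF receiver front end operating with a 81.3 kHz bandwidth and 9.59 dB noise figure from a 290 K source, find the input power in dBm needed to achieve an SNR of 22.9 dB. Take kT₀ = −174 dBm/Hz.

Sensitivity = −174 + 10 log₁₀(B) + NF + SNR_min
= −174 + 49.1 + 9.59 + 22.9
= −92.41 dBm → −92.4 dBm

−92.4 dBm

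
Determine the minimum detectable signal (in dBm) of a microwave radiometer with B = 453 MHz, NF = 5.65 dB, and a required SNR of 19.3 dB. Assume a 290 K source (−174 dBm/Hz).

−62.5 dBm

Sensitivity = −174 + 10 log₁₀(B) + NF + SNR_min
= −174 + 86.56 + 5.65 + 19.3
= −62.49 dBm → −62.5 dBm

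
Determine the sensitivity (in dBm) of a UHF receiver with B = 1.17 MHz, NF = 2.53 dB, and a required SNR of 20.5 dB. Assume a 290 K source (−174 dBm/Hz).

−90.3 dBm

Sensitivity = −174 + 10 log₁₀(B) + NF + SNR_min
= −174 + 60.68 + 2.53 + 20.5
= −90.29 dBm → −90.3 dBm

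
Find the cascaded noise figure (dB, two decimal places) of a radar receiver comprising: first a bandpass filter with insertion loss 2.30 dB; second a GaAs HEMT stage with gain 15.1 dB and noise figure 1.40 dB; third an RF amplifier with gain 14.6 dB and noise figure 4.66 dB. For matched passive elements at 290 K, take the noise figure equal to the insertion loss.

Convert to linear (a loss of L dB is a gain of −L dB): F_i = 10^(NF_i/10), G_i = 10^(G_i,dB/10)
  Stage 1: F_1 = 10^(2.30/10) = 1.698, G_1 = 10^(−2.30/10) = 0.5888
  Stage 2: F_2 = 10^(1.40/10) = 1.380, G_2 = 10^(15.1/10) = 32.36
  Stage 3: F_3 = 10^(4.66/10) = 2.924, G_3 = 10^(14.6/10) = 28.84
Friis cascade:
  F = 1.698 + (1.380 − 1)/0.5888 + (2.924 − 1)/19.05 = 2.445
NF = 10 log₁₀(2.445) = 3.88 dB

3.88 dB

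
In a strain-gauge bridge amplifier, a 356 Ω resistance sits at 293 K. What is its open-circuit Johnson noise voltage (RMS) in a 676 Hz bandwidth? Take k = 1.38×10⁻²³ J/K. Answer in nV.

V_n = √(4kTRB)
4kTRB = 4 × 1.38×10⁻²³ × 293 × 3.56×10² × 6.76×10² = 3.89×10⁻¹⁵ V²
V_n = √(3.89×10⁻¹⁵) = 6.24×10⁻⁸ V = 62.4 nV

62.4 nV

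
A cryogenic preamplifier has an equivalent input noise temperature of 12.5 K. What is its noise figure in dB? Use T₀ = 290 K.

F = 1 + T_e/T₀ = 1 + 12.5/290 = 1.0431
NF = 10 log₁₀(1.0431) = 0.183 dB

0.183 dB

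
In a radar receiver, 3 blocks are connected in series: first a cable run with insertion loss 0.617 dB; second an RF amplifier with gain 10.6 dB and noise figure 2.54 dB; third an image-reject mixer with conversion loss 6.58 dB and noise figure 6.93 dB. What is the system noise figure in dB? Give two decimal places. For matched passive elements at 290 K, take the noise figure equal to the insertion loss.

3.92 dB

Convert to linear (a loss of L dB is a gain of −L dB): F_i = 10^(NF_i/10), G_i = 10^(G_i,dB/10)
  Stage 1: F_1 = 10^(0.617/10) = 1.153, G_1 = 10^(−0.617/10) = 0.8676
  Stage 2: F_2 = 10^(2.54/10) = 1.795, G_2 = 10^(10.6/10) = 11.48
  Stage 3: F_3 = 10^(6.93/10) = 4.932, G_3 = 10^(−6.58/10) = 0.2198
Friis cascade:
  F = 1.153 + (1.795 − 1)/0.8676 + (4.932 − 1)/9.961 = 2.463
NF = 10 log₁₀(2.463) = 3.92 dB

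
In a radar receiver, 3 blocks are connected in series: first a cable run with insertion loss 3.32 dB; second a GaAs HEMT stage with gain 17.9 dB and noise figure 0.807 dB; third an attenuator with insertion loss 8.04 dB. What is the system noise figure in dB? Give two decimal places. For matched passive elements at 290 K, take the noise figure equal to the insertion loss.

4.43 dB

Convert to linear (a loss of L dB is a gain of −L dB): F_i = 10^(NF_i/10), G_i = 10^(G_i,dB/10)
  Stage 1: F_1 = 10^(3.32/10) = 2.148, G_1 = 10^(−3.32/10) = 0.4656
  Stage 2: F_2 = 10^(0.807/10) = 1.204, G_2 = 10^(17.9/10) = 61.66
  Stage 3: F_3 = 10^(8.04/10) = 6.368, G_3 = 10^(−8.04/10) = 0.1570
Friis cascade:
  F = 2.148 + (1.204 − 1)/0.4656 + (6.368 − 1)/28.71 = 2.773
NF = 10 log₁₀(2.773) = 4.43 dB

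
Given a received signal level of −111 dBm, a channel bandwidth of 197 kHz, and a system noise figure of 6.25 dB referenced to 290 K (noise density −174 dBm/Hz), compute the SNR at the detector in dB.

3.8 dB

Noise floor: N = −174 + 10 log₁₀(B) + NF
10 log₁₀(1.97×10⁵) = 52.94 dB
N = −174 + 52.94 + 6.25 = −114.81 dBm
SNR = P_sig − N = −111 − (−114.81) = 3.81 dB → 3.8 dB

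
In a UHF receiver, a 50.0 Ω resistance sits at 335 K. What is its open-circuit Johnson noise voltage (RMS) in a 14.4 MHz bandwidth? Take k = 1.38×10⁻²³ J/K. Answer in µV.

3.65 µV

V_n = √(4kTRB)
4kTRB = 4 × 1.38×10⁻²³ × 335 × 5.00×10¹ × 1.44×10⁷ = 1.33×10⁻¹¹ V²
V_n = √(1.33×10⁻¹¹) = 3.65×10⁻⁶ V = 3.65 µV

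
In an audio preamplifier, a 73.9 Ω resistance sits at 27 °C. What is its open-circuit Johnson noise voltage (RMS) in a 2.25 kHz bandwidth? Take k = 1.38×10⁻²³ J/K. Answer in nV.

T = 27 °C + 273.15 = 300.15 K
V_n = √(4kTRB)
4kTRB = 4 × 1.38×10⁻²³ × 300.15 × 7.39×10¹ × 2.25×10³ = 2.75×10⁻¹⁵ V²
V_n = √(2.75×10⁻¹⁵) = 5.25×10⁻⁸ V = 52.5 nV

52.5 nV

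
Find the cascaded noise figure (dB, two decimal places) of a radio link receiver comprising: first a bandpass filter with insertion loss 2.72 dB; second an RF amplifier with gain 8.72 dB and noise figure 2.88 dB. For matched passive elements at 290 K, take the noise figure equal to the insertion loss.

Convert to linear (a loss of L dB is a gain of −L dB): F_i = 10^(NF_i/10), G_i = 10^(G_i,dB/10)
  Stage 1: F_1 = 10^(2.72/10) = 1.871, G_1 = 10^(−2.72/10) = 0.5346
  Stage 2: F_2 = 10^(2.88/10) = 1.941, G_2 = 10^(8.72/10) = 7.447
Friis cascade:
  F = 1.871 + (1.941 − 1)/0.5346 = 3.631
NF = 10 log₁₀(3.631) = 5.60 dB

5.60 dB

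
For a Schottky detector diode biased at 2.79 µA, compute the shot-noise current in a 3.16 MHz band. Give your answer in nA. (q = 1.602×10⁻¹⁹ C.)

I_n = √(2qI·B)
2qI·B = 2 × 1.602×10⁻¹⁹ × 2.79×10⁻⁶ × 3.16×10⁶ = 2.82×10⁻¹⁸ A²
I_n = √(2.82×10⁻¹⁸) = 1.68×10⁻⁹ A = 1.68 nA

1.68 nA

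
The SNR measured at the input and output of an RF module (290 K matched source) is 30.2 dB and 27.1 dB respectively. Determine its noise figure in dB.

NF (dB) = SNR_in(dB) − SNR_out(dB) when the source is at T₀
NF = 30.2 − 27.1 = 3.1 dB

3.1 dB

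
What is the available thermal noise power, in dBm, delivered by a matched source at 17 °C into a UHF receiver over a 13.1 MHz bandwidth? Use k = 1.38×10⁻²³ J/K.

T = 17 °C + 273.15 = 290.15 K
P_n = kTB = 1.38×10⁻²³ × 290.15 × 1.31×10⁷ = 5.25×10⁻¹⁴ W
In dBm: 10 log₁₀(5.25×10⁻¹⁴ / 10⁻³) = −102.8 dBm

−102.8 dBm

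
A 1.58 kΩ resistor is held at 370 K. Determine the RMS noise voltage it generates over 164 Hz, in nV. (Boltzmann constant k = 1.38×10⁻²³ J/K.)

72.7 nV

V_n = √(4kTRB)
4kTRB = 4 × 1.38×10⁻²³ × 370 × 1.58×10³ × 1.64×10² = 5.29×10⁻¹⁵ V²
V_n = √(5.29×10⁻¹⁵) = 7.27×10⁻⁸ V = 72.7 nV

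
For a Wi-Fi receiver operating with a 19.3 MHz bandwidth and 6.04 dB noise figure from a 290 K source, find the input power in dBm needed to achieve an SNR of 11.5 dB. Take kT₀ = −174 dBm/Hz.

Sensitivity = −174 + 10 log₁₀(B) + NF + SNR_min
= −174 + 72.86 + 6.04 + 11.5
= −83.60 dBm → −83.6 dBm

−83.6 dBm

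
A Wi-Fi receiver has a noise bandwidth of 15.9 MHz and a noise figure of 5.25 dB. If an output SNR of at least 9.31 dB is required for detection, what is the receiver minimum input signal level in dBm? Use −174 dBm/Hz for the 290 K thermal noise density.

−87.4 dBm

Sensitivity = −174 + 10 log₁₀(B) + NF + SNR_min
= −174 + 72.01 + 5.25 + 9.31
= −87.43 dBm → −87.4 dBm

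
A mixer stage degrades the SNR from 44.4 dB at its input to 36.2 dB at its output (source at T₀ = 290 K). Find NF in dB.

NF (dB) = SNR_in(dB) − SNR_out(dB) when the source is at T₀
NF = 44.4 − 36.2 = 8.2 dB

8.2 dB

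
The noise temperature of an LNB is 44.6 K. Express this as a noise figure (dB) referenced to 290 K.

0.621 dB

F = 1 + T_e/T₀ = 1 + 44.6/290 = 1.15379
NF = 10 log₁₀(1.15379) = 0.621 dB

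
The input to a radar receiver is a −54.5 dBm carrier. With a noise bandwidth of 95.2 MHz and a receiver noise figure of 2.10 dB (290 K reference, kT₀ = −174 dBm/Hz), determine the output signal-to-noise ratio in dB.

Noise floor: N = −174 + 10 log₁₀(B) + NF
10 log₁₀(9.52×10⁷) = 79.79 dB
N = −174 + 79.79 + 2.10 = −92.11 dBm
SNR = P_sig − N = −54.5 − (−92.11) = 37.61 dB → 37.6 dB

37.6 dB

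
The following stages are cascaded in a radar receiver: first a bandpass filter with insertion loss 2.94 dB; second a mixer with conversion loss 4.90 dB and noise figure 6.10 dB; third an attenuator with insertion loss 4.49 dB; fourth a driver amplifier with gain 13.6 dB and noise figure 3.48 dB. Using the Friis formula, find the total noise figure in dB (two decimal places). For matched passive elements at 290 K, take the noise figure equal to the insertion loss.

Convert to linear (a loss of L dB is a gain of −L dB): F_i = 10^(NF_i/10), G_i = 10^(G_i,dB/10)
  Stage 1: F_1 = 10^(2.94/10) = 1.968, G_1 = 10^(−2.94/10) = 0.5082
  Stage 2: F_2 = 10^(6.10/10) = 4.074, G_2 = 10^(−4.90/10) = 0.3236
  Stage 3: F_3 = 10^(4.49/10) = 2.812, G_3 = 10^(−4.49/10) = 0.3556
  Stage 4: F_4 = 10^(3.48/10) = 2.228, G_4 = 10^(13.6/10) = 22.91
Friis cascade:
  F = 1.968 + (4.074 − 1)/0.5082 + (2.812 − 1)/0.1644 + (2.228 − 1)/0.05848 = 40.04
NF = 10 log₁₀(40.04) = 16.03 dB

16.03 dB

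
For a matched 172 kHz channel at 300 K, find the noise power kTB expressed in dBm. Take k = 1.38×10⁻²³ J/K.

P_n = kTB = 1.38×10⁻²³ × 300 × 1.72×10⁵ = 7.12×10⁻¹⁶ W
In dBm: 10 log₁₀(7.12×10⁻¹⁶ / 10⁻³) = −121.5 dBm

−121.5 dBm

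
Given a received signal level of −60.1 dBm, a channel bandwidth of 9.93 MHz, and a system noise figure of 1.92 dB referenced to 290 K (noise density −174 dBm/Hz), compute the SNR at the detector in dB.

Noise floor: N = −174 + 10 log₁₀(B) + NF
10 log₁₀(9.93×10⁶) = 69.97 dB
N = −174 + 69.97 + 1.92 = −102.11 dBm
SNR = P_sig − N = −60.1 − (−102.11) = 42.01 dB → 42.0 dB

42.0 dB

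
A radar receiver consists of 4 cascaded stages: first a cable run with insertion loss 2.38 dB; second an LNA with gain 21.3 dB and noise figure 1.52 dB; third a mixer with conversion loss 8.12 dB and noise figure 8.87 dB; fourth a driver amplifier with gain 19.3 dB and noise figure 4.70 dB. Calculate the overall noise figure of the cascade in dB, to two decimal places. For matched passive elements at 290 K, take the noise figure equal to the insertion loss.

Convert to linear (a loss of L dB is a gain of −L dB): F_i = 10^(NF_i/10), G_i = 10^(G_i,dB/10)
  Stage 1: F_1 = 10^(2.38/10) = 1.730, G_1 = 10^(−2.38/10) = 0.5781
  Stage 2: F_2 = 10^(1.52/10) = 1.419, G_2 = 10^(21.3/10) = 134.9
  Stage 3: F_3 = 10^(8.87/10) = 7.709, G_3 = 10^(−8.12/10) = 0.1542
  Stage 4: F_4 = 10^(4.70/10) = 2.951, G_4 = 10^(19.3/10) = 85.11
Friis cascade:
  F = 1.730 + (1.419 − 1)/0.5781 + (7.709 − 1)/77.98 + (2.951 − 1)/12.02 = 2.703
NF = 10 log₁₀(2.703) = 4.32 dB

4.32 dB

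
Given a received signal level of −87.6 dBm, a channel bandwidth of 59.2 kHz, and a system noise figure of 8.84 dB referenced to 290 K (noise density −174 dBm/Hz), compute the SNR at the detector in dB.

29.8 dB

Noise floor: N = −174 + 10 log₁₀(B) + NF
10 log₁₀(5.92×10⁴) = 47.72 dB
N = −174 + 47.72 + 8.84 = −117.44 dBm
SNR = P_sig − N = −87.6 − (−117.44) = 29.84 dB → 29.8 dB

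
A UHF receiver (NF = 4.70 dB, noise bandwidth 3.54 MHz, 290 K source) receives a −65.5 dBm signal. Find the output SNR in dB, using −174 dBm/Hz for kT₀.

Noise floor: N = −174 + 10 log₁₀(B) + NF
10 log₁₀(3.54×10⁶) = 65.49 dB
N = −174 + 65.49 + 4.70 = −103.81 dBm
SNR = P_sig − N = −65.5 − (−103.81) = 38.31 dB → 38.3 dB

38.3 dB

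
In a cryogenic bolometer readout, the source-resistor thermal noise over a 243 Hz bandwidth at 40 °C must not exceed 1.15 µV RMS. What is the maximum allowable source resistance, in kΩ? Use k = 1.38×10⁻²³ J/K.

T = 40 °C + 273.15 = 313.15 K
Johnson–Nyquist: V_n = √(4kTRB) ⇒ R = V_n² / (4kTB)
4kTB = 4 × 1.38×10⁻²³ × 313.15 × 2.43×10² = 4.20×10⁻¹⁸
R = (1.15×10⁻⁶)² / 4.20×10⁻¹⁸ = 3.15×10⁵ Ω = 315 kΩ

315 kΩ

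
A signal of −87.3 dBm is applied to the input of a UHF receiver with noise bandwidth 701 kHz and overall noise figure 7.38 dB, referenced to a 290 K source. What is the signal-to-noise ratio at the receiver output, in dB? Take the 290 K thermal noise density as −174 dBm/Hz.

20.9 dB

Noise floor: N = −174 + 10 log₁₀(B) + NF
10 log₁₀(7.01×10⁵) = 58.46 dB
N = −174 + 58.46 + 7.38 = −108.16 dBm
SNR = P_sig − N = −87.3 − (−108.16) = 20.86 dB → 20.9 dB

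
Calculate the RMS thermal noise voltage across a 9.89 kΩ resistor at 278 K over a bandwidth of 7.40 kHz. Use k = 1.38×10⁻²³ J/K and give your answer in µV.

1.06 µV

V_n = √(4kTRB)
4kTRB = 4 × 1.38×10⁻²³ × 278 × 9.89×10³ × 7.40×10³ = 1.12×10⁻¹² V²
V_n = √(1.12×10⁻¹²) = 1.06×10⁻⁶ V = 1.06 µV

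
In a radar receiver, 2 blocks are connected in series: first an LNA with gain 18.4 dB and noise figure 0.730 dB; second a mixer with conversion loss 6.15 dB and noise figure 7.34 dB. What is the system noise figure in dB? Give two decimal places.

Convert to linear (a loss of L dB is a gain of −L dB): F_i = 10^(NF_i/10), G_i = 10^(G_i,dB/10)
  Stage 1: F_1 = 10^(0.730/10) = 1.183, G_1 = 10^(18.4/10) = 69.18
  Stage 2: F_2 = 10^(7.34/10) = 5.420, G_2 = 10^(−6.15/10) = 0.2427
Friis cascade:
  F = 1.183 + (5.420 − 1)/69.18 = 1.247
NF = 10 log₁₀(1.247) = 0.96 dB

0.96 dB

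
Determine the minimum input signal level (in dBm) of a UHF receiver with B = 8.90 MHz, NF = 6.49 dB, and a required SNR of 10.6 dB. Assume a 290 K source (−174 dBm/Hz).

−87.4 dBm

Sensitivity = −174 + 10 log₁₀(B) + NF + SNR_min
= −174 + 69.49 + 6.49 + 10.6
= −87.42 dBm → −87.4 dBm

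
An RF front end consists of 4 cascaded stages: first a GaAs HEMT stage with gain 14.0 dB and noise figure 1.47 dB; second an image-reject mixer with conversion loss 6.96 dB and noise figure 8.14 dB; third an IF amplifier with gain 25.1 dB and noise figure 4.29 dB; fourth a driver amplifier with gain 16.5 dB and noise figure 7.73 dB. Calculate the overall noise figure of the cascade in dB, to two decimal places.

2.92 dB

Convert to linear (a loss of L dB is a gain of −L dB): F_i = 10^(NF_i/10), G_i = 10^(G_i,dB/10)
  Stage 1: F_1 = 10^(1.47/10) = 1.403, G_1 = 10^(14.0/10) = 25.12
  Stage 2: F_2 = 10^(8.14/10) = 6.516, G_2 = 10^(−6.96/10) = 0.2014
  Stage 3: F_3 = 10^(4.29/10) = 2.685, G_3 = 10^(25.1/10) = 323.6
  Stage 4: F_4 = 10^(7.73/10) = 5.929, G_4 = 10^(16.5/10) = 44.67
Friis cascade:
  F = 1.403 + (6.516 − 1)/25.12 + (2.685 − 1)/5.058 + (5.929 − 1)/1637 = 1.959
NF = 10 log₁₀(1.959) = 2.92 dB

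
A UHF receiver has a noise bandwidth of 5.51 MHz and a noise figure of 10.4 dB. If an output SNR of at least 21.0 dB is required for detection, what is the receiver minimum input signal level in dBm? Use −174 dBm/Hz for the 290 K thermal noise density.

−75.2 dBm

Sensitivity = −174 + 10 log₁₀(B) + NF + SNR_min
= −174 + 67.41 + 10.4 + 21.0
= −75.19 dBm → −75.2 dBm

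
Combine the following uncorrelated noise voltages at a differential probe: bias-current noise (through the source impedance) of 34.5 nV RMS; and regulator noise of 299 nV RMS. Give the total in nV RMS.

Uncorrelated sources add in power (mean-square): V_tot = √(ΣV_i²)
V_tot = √[(3.45×10⁻⁸)² + (2.99×10⁻⁷)²] = 3.01×10⁻⁷ V = 301 nV

301 nV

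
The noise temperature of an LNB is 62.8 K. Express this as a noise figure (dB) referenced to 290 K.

0.851 dB

F = 1 + T_e/T₀ = 1 + 62.8/290 = 1.21655
NF = 10 log₁₀(1.21655) = 0.851 dB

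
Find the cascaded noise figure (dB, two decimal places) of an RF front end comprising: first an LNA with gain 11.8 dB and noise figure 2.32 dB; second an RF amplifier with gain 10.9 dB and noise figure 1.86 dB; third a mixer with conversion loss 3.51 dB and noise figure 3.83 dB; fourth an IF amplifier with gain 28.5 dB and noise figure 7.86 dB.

Convert to linear (a loss of L dB is a gain of −L dB): F_i = 10^(NF_i/10), G_i = 10^(G_i,dB/10)
  Stage 1: F_1 = 10^(2.32/10) = 1.706, G_1 = 10^(11.8/10) = 15.14
  Stage 2: F_2 = 10^(1.86/10) = 1.535, G_2 = 10^(10.9/10) = 12.30
  Stage 3: F_3 = 10^(3.83/10) = 2.415, G_3 = 10^(−3.51/10) = 0.4457
  Stage 4: F_4 = 10^(7.86/10) = 6.109, G_4 = 10^(28.5/10) = 707.9
Friis cascade:
  F = 1.706 + (1.535 − 1)/15.14 + (2.415 − 1)/186.2 + (6.109 − 1)/82.99 = 1.811
NF = 10 log₁₀(1.811) = 2.58 dB

2.58 dB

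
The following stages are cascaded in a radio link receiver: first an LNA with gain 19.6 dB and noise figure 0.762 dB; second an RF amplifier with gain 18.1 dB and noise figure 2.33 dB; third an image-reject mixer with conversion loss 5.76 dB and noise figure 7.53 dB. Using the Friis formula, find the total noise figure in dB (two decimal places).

0.79 dB

Convert to linear (a loss of L dB is a gain of −L dB): F_i = 10^(NF_i/10), G_i = 10^(G_i,dB/10)
  Stage 1: F_1 = 10^(0.762/10) = 1.192, G_1 = 10^(19.6/10) = 91.20
  Stage 2: F_2 = 10^(2.33/10) = 1.710, G_2 = 10^(18.1/10) = 64.57
  Stage 3: F_3 = 10^(7.53/10) = 5.662, G_3 = 10^(−5.76/10) = 0.2655
Friis cascade:
  F = 1.192 + (1.710 − 1)/91.20 + (5.662 − 1)/5888 = 1.200
NF = 10 log₁₀(1.200) = 0.79 dB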